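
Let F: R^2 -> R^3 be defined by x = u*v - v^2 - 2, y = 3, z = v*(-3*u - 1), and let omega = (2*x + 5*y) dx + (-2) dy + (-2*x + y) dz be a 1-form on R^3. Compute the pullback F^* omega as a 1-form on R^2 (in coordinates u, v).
F^* omega = (2*v*(4*u*v - 4*v^2 - 5)) du + (8*u^2*v - 12*u*v^2 + 2*u*v - 10*u + 4*v^3 - 2*v^2 - 22*v - 7) dv

Using F^*(f dg) = (f ∘ F) d(g ∘ F), substitute each coordinate x_i by F_i(u, v) in f_i, and replace dx_i by d F_i = (∂F_i/∂u) du + (∂F_i/∂v) dv.
  For the x component: f_1(F) = 2*u*v - 2*v^2 + 11; d F_1 = (v) du + (u - 2*v) dv
  For the y component: f_2(F) = -2; d F_2 = (0) du + (0) dv
  For the z component: f_3(F) = -2*u*v + 2*v^2 + 7; d F_3 = (-3*v) du + (-3*u - 1) dv
Combining and collecting du, dv coefficients:
  coeff of du: 2*v*(4*u*v - 4*v^2 - 5)
  coeff of dv: 8*u^2*v - 12*u*v^2 + 2*u*v - 10*u + 4*v^3 - 2*v^2 - 22*v - 7
F^* omega = (2*v*(4*u*v - 4*v^2 - 5)) du + (8*u^2*v - 12*u*v^2 + 2*u*v - 10*u + 4*v^3 - 2*v^2 - 22*v - 7) dv.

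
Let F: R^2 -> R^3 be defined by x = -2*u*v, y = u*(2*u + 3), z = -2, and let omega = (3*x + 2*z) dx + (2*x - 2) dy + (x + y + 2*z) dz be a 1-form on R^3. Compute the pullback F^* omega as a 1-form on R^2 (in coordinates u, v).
F^* omega = (-16*u^2*v + 12*u*v^2 - 12*u*v - 8*u + 8*v - 6) du + (4*u*(3*u*v + 2)) dv

Using F^*(f dg) = (f ∘ F) d(g ∘ F), substitute each coordinate x_i by F_i(u, v) in f_i, and replace dx_i by d F_i = (∂F_i/∂u) du + (∂F_i/∂v) dv.
  For the x component: f_1(F) = -6*u*v - 4; d F_1 = (-2*v) du + (-2*u) dv
  For the y component: f_2(F) = -4*u*v - 2; d F_2 = (4*u + 3) du + (0) dv
  For the z component: f_3(F) = 2*u^2 - 2*u*v + 3*u - 4; d F_3 = (0) du + (0) dv
Combining and collecting du, dv coefficients:
  coeff of du: -16*u^2*v + 12*u*v^2 - 12*u*v - 8*u + 8*v - 6
  coeff of dv: 4*u*(3*u*v + 2)
F^* omega = (-16*u^2*v + 12*u*v^2 - 12*u*v - 8*u + 8*v - 6) du + (4*u*(3*u*v + 2)) dv.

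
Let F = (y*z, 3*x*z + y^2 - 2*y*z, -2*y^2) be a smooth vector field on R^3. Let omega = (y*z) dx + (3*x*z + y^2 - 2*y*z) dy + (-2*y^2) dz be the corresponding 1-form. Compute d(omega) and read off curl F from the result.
d(omega) = (-3*x - 2*y) dy ∧ dz + (y) dz ∧ dx + (2*z) dx ∧ dy; curl F = (-3*x - 2*y, y, 2*z)

d omega = sum_{i<j} (∂f_j/∂x_i - ∂f_i/∂x_j) dx_i ∧ dx_j. Under the identification (dy ∧ dz, dz ∧ dx, dx ∧ dy) ↔ (e_x, e_y, e_z), the coefficients are exactly the components of curl F. Compute:
  ∂R/∂y - ∂Q/∂z = (-4*y) - (3*x - 2*y) = -3*x - 2*y
  ∂P/∂z - ∂R/∂x = (y) - (0) = y
  ∂Q/∂x - ∂P/∂y = (3*z) - (z) = 2*z.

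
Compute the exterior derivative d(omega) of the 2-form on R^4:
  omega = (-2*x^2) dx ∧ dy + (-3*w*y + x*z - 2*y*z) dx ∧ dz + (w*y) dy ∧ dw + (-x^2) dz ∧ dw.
d(omega) = (3*w + 2*z) dx ∧ dy ∧ dz + (-2*x - 3*y) dx ∧ dz ∧ dw

For a 2-form omega = sum_{i<j} g_{ij} dx_i ∧ dx_j, the exterior derivative is
  d(omega) = sum_{i<j} d(g_{ij}) ∧ dx_i ∧ dx_j = sum_{i<j, k} (∂g_{ij}/∂x_k) dx_k ∧ dx_i ∧ dx_j.
Expand each term, using dx_k ∧ dx_i ∧ dx_j = sgn(permutation) dx_{(a)} ∧ dx_{(b)} ∧ dx_{(c)} with (a < b < c) sorted:
  d(-3*w*y + x*z - 2*y*z) includes (∂/∂y)(-3*w*y + x*z - 2*y*z) dy = (-3*w - 2*z) dy, which multiplied by dx ∧ dz gives (3*w + 2*z) dx ∧ dy ∧ dz
  d(-3*w*y + x*z - 2*y*z) includes (∂/∂w)(-3*w*y + x*z - 2*y*z) dw = (-3*y) dw, which multiplied by dx ∧ dz gives (-3*y) dx ∧ dz ∧ dw
  d(-x^2) includes (∂/∂x)(-x^2) dx = (-2*x) dx, which multiplied by dz ∧ dw gives (-2*x) dx ∧ dz ∧ dw
Collecting like 3-forms: d(omega) = (3*w + 2*z) dx ∧ dy ∧ dz + (-2*x - 3*y) dx ∧ dz ∧ dw.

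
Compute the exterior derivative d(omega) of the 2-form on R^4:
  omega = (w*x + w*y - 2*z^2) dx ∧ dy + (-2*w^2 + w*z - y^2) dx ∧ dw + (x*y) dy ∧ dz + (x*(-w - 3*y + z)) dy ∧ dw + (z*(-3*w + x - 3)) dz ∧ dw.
d(omega) = (y - 4*z) dx ∧ dy ∧ dz + (-w + x + z) dx ∧ dy ∧ dw + (-w + z) dx ∧ dz ∧ dw + (-x) dy ∧ dz ∧ dw

For a 2-form omega = sum_{i<j} g_{ij} dx_i ∧ dx_j, the exterior derivative is
  d(omega) = sum_{i<j} d(g_{ij}) ∧ dx_i ∧ dx_j = sum_{i<j, k} (∂g_{ij}/∂x_k) dx_k ∧ dx_i ∧ dx_j.
Expand each term, using dx_k ∧ dx_i ∧ dx_j = sgn(permutation) dx_{(a)} ∧ dx_{(b)} ∧ dx_{(c)} with (a < b < c) sorted:
  d(w*x + w*y - 2*z^2) includes (∂/∂z)(w*x + w*y - 2*z^2) dz = (-4*z) dz, which multiplied by dx ∧ dy gives (-4*z) dx ∧ dy ∧ dz
  d(w*x + w*y - 2*z^2) includes (∂/∂w)(w*x + w*y - 2*z^2) dw = (x + y) dw, which multiplied by dx ∧ dy gives (x + y) dx ∧ dy ∧ dw
  d(-2*w^2 + w*z - y^2) includes (∂/∂y)(-2*w^2 + w*z - y^2) dy = (-2*y) dy, which multiplied by dx ∧ dw gives (2*y) dx ∧ dy ∧ dw
  d(-2*w^2 + w*z - y^2) includes (∂/∂z)(-2*w^2 + w*z - y^2) dz = (w) dz, which multiplied by dx ∧ dw gives (-w) dx ∧ dz ∧ dw
  d(x*y) includes (∂/∂x)(x*y) dx = (y) dx, which multiplied by dy ∧ dz gives (y) dx ∧ dy ∧ dz
  d(x*(-w - 3*y + z)) includes (∂/∂x)(x*(-w - 3*y + z)) dx = (-w - 3*y + z) dx, which multiplied by dy ∧ dw gives (-w - 3*y + z) dx ∧ dy ∧ dw
  d(x*(-w - 3*y + z)) includes (∂/∂z)(x*(-w - 3*y + z)) dz = (x) dz, which multiplied by dy ∧ dw gives (-x) dy ∧ dz ∧ dw
  d(z*(-3*w + x - 3)) includes (∂/∂x)(z*(-3*w + x - 3)) dx = (z) dx, which multiplied by dz ∧ dw gives (z) dx ∧ dz ∧ dw
Collecting like 3-forms: d(omega) = (y - 4*z) dx ∧ dy ∧ dz + (-w + x + z) dx ∧ dy ∧ dw + (-w + z) dx ∧ dz ∧ dw + (-x) dy ∧ dz ∧ dw.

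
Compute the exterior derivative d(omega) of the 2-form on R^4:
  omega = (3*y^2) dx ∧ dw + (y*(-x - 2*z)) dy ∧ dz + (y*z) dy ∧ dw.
d(omega) = (-6*y) dx ∧ dy ∧ dw + (-y) dx ∧ dy ∧ dz + (-y) dy ∧ dz ∧ dw

For a 2-form omega = sum_{i<j} g_{ij} dx_i ∧ dx_j, the exterior derivative is
  d(omega) = sum_{i<j} d(g_{ij}) ∧ dx_i ∧ dx_j = sum_{i<j, k} (∂g_{ij}/∂x_k) dx_k ∧ dx_i ∧ dx_j.
Expand each term, using dx_k ∧ dx_i ∧ dx_j = sgn(permutation) dx_{(a)} ∧ dx_{(b)} ∧ dx_{(c)} with (a < b < c) sorted:
  d(3*y^2) includes (∂/∂y)(3*y^2) dy = (6*y) dy, which multiplied by dx ∧ dw gives (-6*y) dx ∧ dy ∧ dw
  d(y*(-x - 2*z)) includes (∂/∂x)(y*(-x - 2*z)) dx = (-y) dx, which multiplied by dy ∧ dz gives (-y) dx ∧ dy ∧ dz
  d(y*z) includes (∂/∂z)(y*z) dz = (y) dz, which multiplied by dy ∧ dw gives (-y) dy ∧ dz ∧ dw
Collecting like 3-forms: d(omega) = (-6*y) dx ∧ dy ∧ dw + (-y) dx ∧ dy ∧ dz + (-y) dy ∧ dz ∧ dw.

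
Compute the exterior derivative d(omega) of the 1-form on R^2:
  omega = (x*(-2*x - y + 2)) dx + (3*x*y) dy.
d(omega) = (x + 3*y) dx ∧ dy

For a 1-form omega = sum_i f_i dx_i, the exterior derivative is
  d(omega) = sum_{i < j} (∂f_j/∂x_i - ∂f_i/∂x_j) dx_i ∧ dx_j.
  coefficient of dx ∧ dy: ∂f_2/∂x - ∂f_1/∂y = ∂(3*x*y)/∂x - ∂(x*(-2*x - y + 2))/∂y = x + 3*y
Assembling: d(omega) = (x + 3*y) dx ∧ dy.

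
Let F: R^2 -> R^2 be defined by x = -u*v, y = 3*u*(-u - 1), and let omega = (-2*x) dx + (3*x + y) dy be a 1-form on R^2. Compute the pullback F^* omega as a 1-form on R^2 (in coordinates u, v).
F^* omega = (u*(18*u^2 + 18*u*v + 27*u - 2*v^2 + 9*v + 9)) du + (-2*u^2*v) dv

Using F^*(f dg) = (f ∘ F) d(g ∘ F), substitute each coordinate x_i by F_i(u, v) in f_i, and replace dx_i by d F_i = (∂F_i/∂u) du + (∂F_i/∂v) dv.
  For the x component: f_1(F) = 2*u*v; d F_1 = (-v) du + (-u) dv
  For the y component: f_2(F) = 3*u*(-u - v - 1); d F_2 = (-6*u - 3) du + (0) dv
Combining and collecting du, dv coefficients:
  coeff of du: u*(18*u^2 + 18*u*v + 27*u - 2*v^2 + 9*v + 9)
  coeff of dv: -2*u^2*v
F^* omega = (u*(18*u^2 + 18*u*v + 27*u - 2*v^2 + 9*v + 9)) du + (-2*u^2*v) dv.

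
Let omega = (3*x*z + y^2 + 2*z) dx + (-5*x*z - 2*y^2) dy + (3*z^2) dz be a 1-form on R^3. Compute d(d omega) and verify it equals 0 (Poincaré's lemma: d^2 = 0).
d(d omega) = 0

Step 1: d omega = sum_{i<j} (∂f_j/∂x_i - ∂f_i/∂x_j) dx_i ∧ dx_j:
  coeff of dx ∧ dy: -2*y - 5*z
  coeff of dx ∧ dz: -3*x - 2
  coeff of dy ∧ dz: 5*x
Step 2: Apply d again to each 2-form coefficient. The only possible 3-form in R^3 is dx ∧ dy ∧ dz, with coefficient
  ∂(coeff of dy∧dz)/∂x - ∂(coeff of dx∧dz)/∂y + ∂(coeff of dx∧dy)/∂z
  = ∂/∂x (5*x) - ∂/∂y (-3*x - 2) + ∂/∂z (-2*y - 5*z).
Each of these terms simplifies to sums of mixed partials that cancel in pairs. The result is 0 (by equality of mixed partials for smooth functions — Schwarz / Clairaut).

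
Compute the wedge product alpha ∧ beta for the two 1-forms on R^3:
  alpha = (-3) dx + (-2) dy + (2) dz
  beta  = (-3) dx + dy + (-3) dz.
alpha ∧ beta = (-9) dx ∧ dy + (15) dx ∧ dz + (4) dy ∧ dz

Distribute the wedge, using dx_i ∧ dx_j = -dx_j ∧ dx_i and dx_i ∧ dx_i = 0. For each pair (i, j) with i < j, the coefficient of dx_i ∧ dx_j in alpha ∧ beta is (alpha_i * beta_j - alpha_j * beta_i). Collecting: alpha ∧ beta = (-9) dx ∧ dy + (15) dx ∧ dz + (4) dy ∧ dz.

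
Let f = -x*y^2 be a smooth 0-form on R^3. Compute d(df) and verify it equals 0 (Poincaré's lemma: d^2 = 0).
d(df) = 0

Step 1: df = sum_i (∂f/∂x_i) dx_i = (-y^2) dx + (-2*x*y) dy + (0) dz.
Step 2: Apply d again. Using the 1-form formula, the coefficient of dx ∧ dy in d(df) is ∂^2 f/∂x ∂y - ∂^2 f/∂y ∂x = (-2*y) - (-2*y) = 0 (equality of mixed partials for smooth f).
Similarly for dx ∧ dz and dy ∧ dz — all coefficients vanish. So d(df) = 0.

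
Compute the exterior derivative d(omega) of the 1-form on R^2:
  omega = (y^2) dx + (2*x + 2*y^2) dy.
d(omega) = (2 - 2*y) dx ∧ dy

For a 1-form omega = sum_i f_i dx_i, the exterior derivative is
  d(omega) = sum_{i < j} (∂f_j/∂x_i - ∂f_i/∂x_j) dx_i ∧ dx_j.
  coefficient of dx ∧ dy: ∂f_2/∂x - ∂f_1/∂y = ∂(2*x + 2*y^2)/∂x - ∂(y^2)/∂y = 2 - 2*y
Assembling: d(omega) = (2 - 2*y) dx ∧ dy.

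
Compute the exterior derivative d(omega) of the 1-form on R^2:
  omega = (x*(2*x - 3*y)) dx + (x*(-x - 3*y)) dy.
d(omega) = (x - 3*y) dx ∧ dy

For a 1-form omega = sum_i f_i dx_i, the exterior derivative is
  d(omega) = sum_{i < j} (∂f_j/∂x_i - ∂f_i/∂x_j) dx_i ∧ dx_j.
  coefficient of dx ∧ dy: ∂f_2/∂x - ∂f_1/∂y = ∂(x*(-x - 3*y))/∂x - ∂(x*(2*x - 3*y))/∂y = x - 3*y
Assembling: d(omega) = (x - 3*y) dx ∧ dy.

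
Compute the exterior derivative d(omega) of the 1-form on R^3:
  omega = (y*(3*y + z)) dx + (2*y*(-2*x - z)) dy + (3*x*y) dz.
d(omega) = (-10*y - z) dx ∧ dy + (2*y) dx ∧ dz + (3*x + 2*y) dy ∧ dz

For a 1-form omega = sum_i f_i dx_i, the exterior derivative is
  d(omega) = sum_{i < j} (∂f_j/∂x_i - ∂f_i/∂x_j) dx_i ∧ dx_j.
  coefficient of dx ∧ dy: ∂f_2/∂x - ∂f_1/∂y = ∂(2*y*(-2*x - z))/∂x - ∂(y*(3*y + z))/∂y = -10*y - z
  coefficient of dx ∧ dz: ∂f_3/∂x - ∂f_1/∂z = ∂(3*x*y)/∂x - ∂(y*(3*y + z))/∂z = 2*y
  coefficient of dy ∧ dz: ∂f_3/∂y - ∂f_2/∂z = ∂(3*x*y)/∂y - ∂(2*y*(-2*x - z))/∂z = 3*x + 2*y
Assembling: d(omega) = (-10*y - z) dx ∧ dy + (2*y) dx ∧ dz + (3*x + 2*y) dy ∧ dz.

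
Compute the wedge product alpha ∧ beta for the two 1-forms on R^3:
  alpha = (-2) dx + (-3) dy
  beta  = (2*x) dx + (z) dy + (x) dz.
alpha ∧ beta = (6*x - 2*z) dx ∧ dy + (-2*x) dx ∧ dz + (-3*x) dy ∧ dz

Distribute the wedge, using dx_i ∧ dx_j = -dx_j ∧ dx_i and dx_i ∧ dx_i = 0. For each pair (i, j) with i < j, the coefficient of dx_i ∧ dx_j in alpha ∧ beta is (alpha_i * beta_j - alpha_j * beta_i). Collecting: alpha ∧ beta = (6*x - 2*z) dx ∧ dy + (-2*x) dx ∧ dz + (-3*x) dy ∧ dz.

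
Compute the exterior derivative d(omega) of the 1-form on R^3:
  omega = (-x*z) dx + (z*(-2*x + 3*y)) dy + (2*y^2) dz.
d(omega) = (-2*z) dx ∧ dy + (x) dx ∧ dz + (2*x + y) dy ∧ dz

For a 1-form omega = sum_i f_i dx_i, the exterior derivative is
  d(omega) = sum_{i < j} (∂f_j/∂x_i - ∂f_i/∂x_j) dx_i ∧ dx_j.
  coefficient of dx ∧ dy: ∂f_2/∂x - ∂f_1/∂y = ∂(z*(-2*x + 3*y))/∂x - ∂(-x*z)/∂y = -2*z
  coefficient of dx ∧ dz: ∂f_3/∂x - ∂f_1/∂z = ∂(2*y^2)/∂x - ∂(-x*z)/∂z = x
  coefficient of dy ∧ dz: ∂f_3/∂y - ∂f_2/∂z = ∂(2*y^2)/∂y - ∂(z*(-2*x + 3*y))/∂z = 2*x + y
Assembling: d(omega) = (-2*z) dx ∧ dy + (x) dx ∧ dz + (2*x + y) dy ∧ dz.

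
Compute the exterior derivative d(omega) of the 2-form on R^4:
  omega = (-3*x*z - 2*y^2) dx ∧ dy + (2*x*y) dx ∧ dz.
d(omega) = (-5*x) dx ∧ dy ∧ dz

For a 2-form omega = sum_{i<j} g_{ij} dx_i ∧ dx_j, the exterior derivative is
  d(omega) = sum_{i<j} d(g_{ij}) ∧ dx_i ∧ dx_j = sum_{i<j, k} (∂g_{ij}/∂x_k) dx_k ∧ dx_i ∧ dx_j.
Expand each term, using dx_k ∧ dx_i ∧ dx_j = sgn(permutation) dx_{(a)} ∧ dx_{(b)} ∧ dx_{(c)} with (a < b < c) sorted:
  d(-3*x*z - 2*y^2) includes (∂/∂z)(-3*x*z - 2*y^2) dz = (-3*x) dz, which multiplied by dx ∧ dy gives (-3*x) dx ∧ dy ∧ dz
  d(2*x*y) includes (∂/∂y)(2*x*y) dy = (2*x) dy, which multiplied by dx ∧ dz gives (-2*x) dx ∧ dy ∧ dz
Collecting like 3-forms: d(omega) = (-5*x) dx ∧ dy ∧ dz.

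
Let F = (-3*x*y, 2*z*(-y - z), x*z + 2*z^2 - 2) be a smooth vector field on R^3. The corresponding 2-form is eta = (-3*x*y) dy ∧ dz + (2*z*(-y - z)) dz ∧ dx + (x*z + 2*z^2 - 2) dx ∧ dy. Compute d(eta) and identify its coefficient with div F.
d(eta) = (x - 3*y + 2*z) dx ∧ dy ∧ dz; div F = x - 3*y + 2*z

For a 2-form in R^3 of the form above, applying d gives a 3-form with coefficient ∂P/∂x + ∂Q/∂y + ∂R/∂z:
  ∂P/∂x = -3*y
  ∂Q/∂y = -2*z
  ∂R/∂z = x + 4*z
Sum = x - 3*y + 2*z, which is exactly div F.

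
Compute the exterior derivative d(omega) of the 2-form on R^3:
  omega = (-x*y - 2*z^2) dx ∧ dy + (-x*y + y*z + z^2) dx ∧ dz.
d(omega) = (x - 5*z) dx ∧ dy ∧ dz

For a 2-form omega = sum_{i<j} g_{ij} dx_i ∧ dx_j, the exterior derivative is
  d(omega) = sum_{i<j} d(g_{ij}) ∧ dx_i ∧ dx_j = sum_{i<j, k} (∂g_{ij}/∂x_k) dx_k ∧ dx_i ∧ dx_j.
Expand each term, using dx_k ∧ dx_i ∧ dx_j = sgn(permutation) dx_{(a)} ∧ dx_{(b)} ∧ dx_{(c)} with (a < b < c) sorted:
  d(-x*y - 2*z^2) includes (∂/∂z)(-x*y - 2*z^2) dz = (-4*z) dz, which multiplied by dx ∧ dy gives (-4*z) dx ∧ dy ∧ dz
  d(-x*y + y*z + z^2) includes (∂/∂y)(-x*y + y*z + z^2) dy = (-x + z) dy, which multiplied by dx ∧ dz gives (x - z) dx ∧ dy ∧ dz
Collecting like 3-forms: d(omega) = (x - 5*z) dx ∧ dy ∧ dz.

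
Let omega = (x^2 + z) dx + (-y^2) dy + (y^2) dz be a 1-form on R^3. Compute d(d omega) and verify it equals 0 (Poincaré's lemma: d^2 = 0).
d(d omega) = 0

Step 1: d omega = sum_{i<j} (∂f_j/∂x_i - ∂f_i/∂x_j) dx_i ∧ dx_j:
  coeff of dx ∧ dy: 0
  coeff of dx ∧ dz: -1
  coeff of dy ∧ dz: 2*y
Step 2: Apply d again to each 2-form coefficient. The only possible 3-form in R^3 is dx ∧ dy ∧ dz, with coefficient
  ∂(coeff of dy∧dz)/∂x - ∂(coeff of dx∧dz)/∂y + ∂(coeff of dx∧dy)/∂z
  = ∂/∂x (2*y) - ∂/∂y (-1) + ∂/∂z (0).
Each of these terms simplifies to sums of mixed partials that cancel in pairs. The result is 0 (by equality of mixed partials for smooth functions — Schwarz / Clairaut).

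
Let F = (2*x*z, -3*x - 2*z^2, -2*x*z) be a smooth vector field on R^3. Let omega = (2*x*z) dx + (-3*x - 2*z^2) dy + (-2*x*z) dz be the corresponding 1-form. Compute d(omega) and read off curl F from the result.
d(omega) = (4*z) dy ∧ dz + (2*x + 2*z) dz ∧ dx + (-3) dx ∧ dy; curl F = (4*z, 2*x + 2*z, -3)

d omega = sum_{i<j} (∂f_j/∂x_i - ∂f_i/∂x_j) dx_i ∧ dx_j. Under the identification (dy ∧ dz, dz ∧ dx, dx ∧ dy) ↔ (e_x, e_y, e_z), the coefficients are exactly the components of curl F. Compute:
  ∂R/∂y - ∂Q/∂z = (0) - (-4*z) = 4*z
  ∂P/∂z - ∂R/∂x = (2*x) - (-2*z) = 2*x + 2*z
  ∂Q/∂x - ∂P/∂y = (-3) - (0) = -3.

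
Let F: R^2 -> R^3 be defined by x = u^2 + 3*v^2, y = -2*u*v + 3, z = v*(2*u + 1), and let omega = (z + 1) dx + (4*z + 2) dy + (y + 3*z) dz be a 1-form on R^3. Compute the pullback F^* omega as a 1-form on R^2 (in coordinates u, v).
F^* omega = (4*u^2*v - 8*u*v^2 + 2*u*v + 2*u - 2*v^2 + 2*v) du + (-8*u^2*v + 12*u*v^2 + 2*u*v + 2*u + 6*v^2 + 9*v + 3) dv

Using F^*(f dg) = (f ∘ F) d(g ∘ F), substitute each coordinate x_i by F_i(u, v) in f_i, and replace dx_i by d F_i = (∂F_i/∂u) du + (∂F_i/∂v) dv.
  For the x component: f_1(F) = 2*u*v + v + 1; d F_1 = (2*u) du + (6*v) dv
  For the y component: f_2(F) = 8*u*v + 4*v + 2; d F_2 = (-2*v) du + (-2*u) dv
  For the z component: f_3(F) = 4*u*v + 3*v + 3; d F_3 = (2*v) du + (2*u + 1) dv
Combining and collecting du, dv coefficients:
  coeff of du: 4*u^2*v - 8*u*v^2 + 2*u*v + 2*u - 2*v^2 + 2*v
  coeff of dv: -8*u^2*v + 12*u*v^2 + 2*u*v + 2*u + 6*v^2 + 9*v + 3
F^* omega = (4*u^2*v - 8*u*v^2 + 2*u*v + 2*u - 2*v^2 + 2*v) du + (-8*u^2*v + 12*u*v^2 + 2*u*v + 2*u + 6*v^2 + 9*v + 3) dv.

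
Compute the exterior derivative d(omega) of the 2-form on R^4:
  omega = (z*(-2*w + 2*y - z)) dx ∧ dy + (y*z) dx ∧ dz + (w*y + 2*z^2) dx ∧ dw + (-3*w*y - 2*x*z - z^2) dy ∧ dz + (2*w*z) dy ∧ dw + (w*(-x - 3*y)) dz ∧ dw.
d(omega) = (-2*w + 2*y - 5*z) dx ∧ dy ∧ dz + (-w - 2*z) dx ∧ dy ∧ dw + (-w - 4*z) dx ∧ dz ∧ dw + (-5*w - 3*y) dy ∧ dz ∧ dw

For a 2-form omega = sum_{i<j} g_{ij} dx_i ∧ dx_j, the exterior derivative is
  d(omega) = sum_{i<j} d(g_{ij}) ∧ dx_i ∧ dx_j = sum_{i<j, k} (∂g_{ij}/∂x_k) dx_k ∧ dx_i ∧ dx_j.
Expand each term, using dx_k ∧ dx_i ∧ dx_j = sgn(permutation) dx_{(a)} ∧ dx_{(b)} ∧ dx_{(c)} with (a < b < c) sorted:
  d(z*(-2*w + 2*y - z)) includes (∂/∂z)(z*(-2*w + 2*y - z)) dz = (-2*w + 2*y - 2*z) dz, which multiplied by dx ∧ dy gives (-2*w + 2*y - 2*z) dx ∧ dy ∧ dz
  d(z*(-2*w + 2*y - z)) includes (∂/∂w)(z*(-2*w + 2*y - z)) dw = (-2*z) dw, which multiplied by dx ∧ dy gives (-2*z) dx ∧ dy ∧ dw
  d(y*z) includes (∂/∂y)(y*z) dy = (z) dy, which multiplied by dx ∧ dz gives (-z) dx ∧ dy ∧ dz
  d(w*y + 2*z^2) includes (∂/∂y)(w*y + 2*z^2) dy = (w) dy, which multiplied by dx ∧ dw gives (-w) dx ∧ dy ∧ dw
  d(w*y + 2*z^2) includes (∂/∂z)(w*y + 2*z^2) dz = (4*z) dz, which multiplied by dx ∧ dw gives (-4*z) dx ∧ dz ∧ dw
  d(-3*w*y - 2*x*z - z^2) includes (∂/∂x)(-3*w*y - 2*x*z - z^2) dx = (-2*z) dx, which multiplied by dy ∧ dz gives (-2*z) dx ∧ dy ∧ dz
  d(-3*w*y - 2*x*z - z^2) includes (∂/∂w)(-3*w*y - 2*x*z - z^2) dw = (-3*y) dw, which multiplied by dy ∧ dz gives (-3*y) dy ∧ dz ∧ dw
  d(2*w*z) includes (∂/∂z)(2*w*z) dz = (2*w) dz, which multiplied by dy ∧ dw gives (-2*w) dy ∧ dz ∧ dw
  d(w*(-x - 3*y)) includes (∂/∂x)(w*(-x - 3*y)) dx = (-w) dx, which multiplied by dz ∧ dw gives (-w) dx ∧ dz ∧ dw
  d(w*(-x - 3*y)) includes (∂/∂y)(w*(-x - 3*y)) dy = (-3*w) dy, which multiplied by dz ∧ dw gives (-3*w) dy ∧ dz ∧ dw
Collecting like 3-forms: d(omega) = (-2*w + 2*y - 5*z) dx ∧ dy ∧ dz + (-w - 2*z) dx ∧ dy ∧ dw + (-w - 4*z) dx ∧ dz ∧ dw + (-5*w - 3*y) dy ∧ dz ∧ dw.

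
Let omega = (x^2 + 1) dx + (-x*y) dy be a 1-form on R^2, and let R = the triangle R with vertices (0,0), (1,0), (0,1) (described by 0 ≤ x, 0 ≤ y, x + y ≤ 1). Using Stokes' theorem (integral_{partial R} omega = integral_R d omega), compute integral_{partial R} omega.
integral_(partial R) omega = -1/6

Stokes: integral_partial_R omega = integral_R d omega with d omega = (∂Q/∂x - ∂P/∂y) dx ∧ dy.
  ∂Q/∂x = -y
  ∂P/∂y = 0
  integrand = ∂Q/∂x - ∂P/∂y = -y.
Integrating over R: integral_0^1 integral_0^{1-x} (-y) dy dx = -1/6.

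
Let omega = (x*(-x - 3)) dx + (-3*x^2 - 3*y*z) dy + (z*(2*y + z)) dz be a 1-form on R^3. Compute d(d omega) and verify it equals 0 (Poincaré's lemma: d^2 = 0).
d(d omega) = 0

Step 1: d omega = sum_{i<j} (∂f_j/∂x_i - ∂f_i/∂x_j) dx_i ∧ dx_j:
  coeff of dx ∧ dy: -6*x
  coeff of dx ∧ dz: 0
  coeff of dy ∧ dz: 3*y + 2*z
Step 2: Apply d again to each 2-form coefficient. The only possible 3-form in R^3 is dx ∧ dy ∧ dz, with coefficient
  ∂(coeff of dy∧dz)/∂x - ∂(coeff of dx∧dz)/∂y + ∂(coeff of dx∧dy)/∂z
  = ∂/∂x (3*y + 2*z) - ∂/∂y (0) + ∂/∂z (-6*x).
Each of these terms simplifies to sums of mixed partials that cancel in pairs. The result is 0 (by equality of mixed partials for smooth functions — Schwarz / Clairaut).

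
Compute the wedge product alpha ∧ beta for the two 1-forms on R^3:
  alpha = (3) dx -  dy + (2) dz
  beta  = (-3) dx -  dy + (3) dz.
alpha ∧ beta = (-6) dx ∧ dy + (15) dx ∧ dz + (-1) dy ∧ dz

Distribute the wedge, using dx_i ∧ dx_j = -dx_j ∧ dx_i and dx_i ∧ dx_i = 0. For each pair (i, j) with i < j, the coefficient of dx_i ∧ dx_j in alpha ∧ beta is (alpha_i * beta_j - alpha_j * beta_i). Collecting: alpha ∧ beta = (-6) dx ∧ dy + (15) dx ∧ dz + (-1) dy ∧ dz.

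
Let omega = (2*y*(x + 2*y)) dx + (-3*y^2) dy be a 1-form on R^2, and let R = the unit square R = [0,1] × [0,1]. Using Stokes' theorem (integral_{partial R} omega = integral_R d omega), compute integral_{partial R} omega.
integral_(partial R) omega = -5

Stokes: integral_partial_R omega = integral_R d omega with d omega = (∂Q/∂x - ∂P/∂y) dx ∧ dy.
  ∂Q/∂x = 0
  ∂P/∂y = 2*x + 8*y
  integrand = ∂Q/∂x - ∂P/∂y = -2*x - 8*y.
Integrating over R: integral_0^1 integral_0^1 (-2*x - 8*y) dx dy = -5.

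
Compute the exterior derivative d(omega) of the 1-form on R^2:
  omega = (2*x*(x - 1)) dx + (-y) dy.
d(omega) = 0

For a 1-form omega = sum_i f_i dx_i, the exterior derivative is
  d(omega) = sum_{i < j} (∂f_j/∂x_i - ∂f_i/∂x_j) dx_i ∧ dx_j.

Assembling: d(omega) = 0.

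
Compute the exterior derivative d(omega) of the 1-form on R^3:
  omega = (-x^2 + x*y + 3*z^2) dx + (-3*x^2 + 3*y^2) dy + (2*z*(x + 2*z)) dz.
d(omega) = (-7*x) dx ∧ dy + (-4*z) dx ∧ dz

For a 1-form omega = sum_i f_i dx_i, the exterior derivative is
  d(omega) = sum_{i < j} (∂f_j/∂x_i - ∂f_i/∂x_j) dx_i ∧ dx_j.
  coefficient of dx ∧ dy: ∂f_2/∂x - ∂f_1/∂y = ∂(-3*x^2 + 3*y^2)/∂x - ∂(-x^2 + x*y + 3*z^2)/∂y = -7*x
  coefficient of dx ∧ dz: ∂f_3/∂x - ∂f_1/∂z = ∂(2*z*(x + 2*z))/∂x - ∂(-x^2 + x*y + 3*z^2)/∂z = -4*z
Assembling: d(omega) = (-7*x) dx ∧ dy + (-4*z) dx ∧ dz.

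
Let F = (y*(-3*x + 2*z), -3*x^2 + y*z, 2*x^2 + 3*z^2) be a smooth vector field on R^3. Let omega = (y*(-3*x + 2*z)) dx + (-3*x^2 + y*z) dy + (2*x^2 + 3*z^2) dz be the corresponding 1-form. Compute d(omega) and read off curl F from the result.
d(omega) = (-y) dy ∧ dz + (-4*x + 2*y) dz ∧ dx + (-3*x - 2*z) dx ∧ dy; curl F = (-y, -4*x + 2*y, -3*x - 2*z)

d omega = sum_{i<j} (∂f_j/∂x_i - ∂f_i/∂x_j) dx_i ∧ dx_j. Under the identification (dy ∧ dz, dz ∧ dx, dx ∧ dy) ↔ (e_x, e_y, e_z), the coefficients are exactly the components of curl F. Compute:
  ∂R/∂y - ∂Q/∂z = (0) - (y) = -y
  ∂P/∂z - ∂R/∂x = (2*y) - (4*x) = -4*x + 2*y
  ∂Q/∂x - ∂P/∂y = (-6*x) - (-3*x + 2*z) = -3*x - 2*z.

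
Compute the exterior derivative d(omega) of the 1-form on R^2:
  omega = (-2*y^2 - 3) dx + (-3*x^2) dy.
d(omega) = (-6*x + 4*y) dx ∧ dy

For a 1-form omega = sum_i f_i dx_i, the exterior derivative is
  d(omega) = sum_{i < j} (∂f_j/∂x_i - ∂f_i/∂x_j) dx_i ∧ dx_j.
  coefficient of dx ∧ dy: ∂f_2/∂x - ∂f_1/∂y = ∂(-3*x^2)/∂x - ∂(-2*y^2 - 3)/∂y = -6*x + 4*y
Assembling: d(omega) = (-6*x + 4*y) dx ∧ dy.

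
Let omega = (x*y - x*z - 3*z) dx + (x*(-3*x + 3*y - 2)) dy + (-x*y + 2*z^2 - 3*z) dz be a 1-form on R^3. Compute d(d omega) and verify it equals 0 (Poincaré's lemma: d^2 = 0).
d(d omega) = 0

Step 1: d omega = sum_{i<j} (∂f_j/∂x_i - ∂f_i/∂x_j) dx_i ∧ dx_j:
  coeff of dx ∧ dy: -7*x + 3*y - 2
  coeff of dx ∧ dz: x - y + 3
  coeff of dy ∧ dz: -x
Step 2: Apply d again to each 2-form coefficient. The only possible 3-form in R^3 is dx ∧ dy ∧ dz, with coefficient
  ∂(coeff of dy∧dz)/∂x - ∂(coeff of dx∧dz)/∂y + ∂(coeff of dx∧dy)/∂z
  = ∂/∂x (-x) - ∂/∂y (x - y + 3) + ∂/∂z (-7*x + 3*y - 2).
Each of these terms simplifies to sums of mixed partials that cancel in pairs. The result is 0 (by equality of mixed partials for smooth functions — Schwarz / Clairaut).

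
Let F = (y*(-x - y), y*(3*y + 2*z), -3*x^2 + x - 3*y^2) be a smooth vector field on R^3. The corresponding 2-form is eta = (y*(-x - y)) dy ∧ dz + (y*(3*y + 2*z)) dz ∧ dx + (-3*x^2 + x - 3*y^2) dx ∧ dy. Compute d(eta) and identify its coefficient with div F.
d(eta) = (5*y + 2*z) dx ∧ dy ∧ dz; div F = 5*y + 2*z

For a 2-form in R^3 of the form above, applying d gives a 3-form with coefficient ∂P/∂x + ∂Q/∂y + ∂R/∂z:
  ∂P/∂x = -y
  ∂Q/∂y = 6*y + 2*z
  ∂R/∂z = 0
Sum = 5*y + 2*z, which is exactly div F.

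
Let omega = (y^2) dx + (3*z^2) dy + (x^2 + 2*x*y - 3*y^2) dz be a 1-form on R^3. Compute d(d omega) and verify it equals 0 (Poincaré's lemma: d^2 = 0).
d(d omega) = 0

Step 1: d omega = sum_{i<j} (∂f_j/∂x_i - ∂f_i/∂x_j) dx_i ∧ dx_j:
  coeff of dx ∧ dy: -2*y
  coeff of dx ∧ dz: 2*x + 2*y
  coeff of dy ∧ dz: 2*x - 6*y - 6*z
Step 2: Apply d again to each 2-form coefficient. The only possible 3-form in R^3 is dx ∧ dy ∧ dz, with coefficient
  ∂(coeff of dy∧dz)/∂x - ∂(coeff of dx∧dz)/∂y + ∂(coeff of dx∧dy)/∂z
  = ∂/∂x (2*x - 6*y - 6*z) - ∂/∂y (2*x + 2*y) + ∂/∂z (-2*y).
Each of these terms simplifies to sums of mixed partials that cancel in pairs. The result is 0 (by equality of mixed partials for smooth functions — Schwarz / Clairaut).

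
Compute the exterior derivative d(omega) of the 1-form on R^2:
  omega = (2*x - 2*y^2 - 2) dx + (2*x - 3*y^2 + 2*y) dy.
d(omega) = (4*y + 2) dx ∧ dy

For a 1-form omega = sum_i f_i dx_i, the exterior derivative is
  d(omega) = sum_{i < j} (∂f_j/∂x_i - ∂f_i/∂x_j) dx_i ∧ dx_j.
  coefficient of dx ∧ dy: ∂f_2/∂x - ∂f_1/∂y = ∂(2*x - 3*y^2 + 2*y)/∂x - ∂(2*x - 2*y^2 - 2)/∂y = 4*y + 2
Assembling: d(omega) = (4*y + 2) dx ∧ dy.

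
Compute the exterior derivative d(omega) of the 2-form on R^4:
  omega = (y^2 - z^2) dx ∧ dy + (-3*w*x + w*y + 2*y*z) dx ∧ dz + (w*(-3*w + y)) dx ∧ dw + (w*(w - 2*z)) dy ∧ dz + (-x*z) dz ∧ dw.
d(omega) = (-w - 4*z) dx ∧ dy ∧ dz + (-3*x + y - z) dx ∧ dz ∧ dw + (-w) dx ∧ dy ∧ dw + (2*w - 2*z) dy ∧ dz ∧ dw

For a 2-form omega = sum_{i<j} g_{ij} dx_i ∧ dx_j, the exterior derivative is
  d(omega) = sum_{i<j} d(g_{ij}) ∧ dx_i ∧ dx_j = sum_{i<j, k} (∂g_{ij}/∂x_k) dx_k ∧ dx_i ∧ dx_j.
Expand each term, using dx_k ∧ dx_i ∧ dx_j = sgn(permutation) dx_{(a)} ∧ dx_{(b)} ∧ dx_{(c)} with (a < b < c) sorted:
  d(y^2 - z^2) includes (∂/∂z)(y^2 - z^2) dz = (-2*z) dz, which multiplied by dx ∧ dy gives (-2*z) dx ∧ dy ∧ dz
  d(-3*w*x + w*y + 2*y*z) includes (∂/∂y)(-3*w*x + w*y + 2*y*z) dy = (w + 2*z) dy, which multiplied by dx ∧ dz gives (-w - 2*z) dx ∧ dy ∧ dz
  d(-3*w*x + w*y + 2*y*z) includes (∂/∂w)(-3*w*x + w*y + 2*y*z) dw = (-3*x + y) dw, which multiplied by dx ∧ dz gives (-3*x + y) dx ∧ dz ∧ dw
  d(w*(-3*w + y)) includes (∂/∂y)(w*(-3*w + y)) dy = (w) dy, which multiplied by dx ∧ dw gives (-w) dx ∧ dy ∧ dw
  d(w*(w - 2*z)) includes (∂/∂w)(w*(w - 2*z)) dw = (2*w - 2*z) dw, which multiplied by dy ∧ dz gives (2*w - 2*z) dy ∧ dz ∧ dw
  d(-x*z) includes (∂/∂x)(-x*z) dx = (-z) dx, which multiplied by dz ∧ dw gives (-z) dx ∧ dz ∧ dw
Collecting like 3-forms: d(omega) = (-w - 4*z) dx ∧ dy ∧ dz + (-3*x + y - z) dx ∧ dz ∧ dw + (-w) dx ∧ dy ∧ dw + (2*w - 2*z) dy ∧ dz ∧ dw.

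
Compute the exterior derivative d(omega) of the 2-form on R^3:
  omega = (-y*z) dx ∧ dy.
d(omega) = (-y) dx ∧ dy ∧ dz

For a 2-form omega = sum_{i<j} g_{ij} dx_i ∧ dx_j, the exterior derivative is
  d(omega) = sum_{i<j} d(g_{ij}) ∧ dx_i ∧ dx_j = sum_{i<j, k} (∂g_{ij}/∂x_k) dx_k ∧ dx_i ∧ dx_j.
Expand each term, using dx_k ∧ dx_i ∧ dx_j = sgn(permutation) dx_{(a)} ∧ dx_{(b)} ∧ dx_{(c)} with (a < b < c) sorted:
  d(-y*z) includes (∂/∂z)(-y*z) dz = (-y) dz, which multiplied by dx ∧ dy gives (-y) dx ∧ dy ∧ dz
Collecting like 3-forms: d(omega) = (-y) dx ∧ dy ∧ dz.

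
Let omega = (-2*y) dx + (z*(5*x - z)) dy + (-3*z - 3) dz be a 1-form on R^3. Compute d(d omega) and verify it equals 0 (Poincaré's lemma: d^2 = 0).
d(d omega) = 0

Step 1: d omega = sum_{i<j} (∂f_j/∂x_i - ∂f_i/∂x_j) dx_i ∧ dx_j:
  coeff of dx ∧ dy: 5*z + 2
  coeff of dx ∧ dz: 0
  coeff of dy ∧ dz: -5*x + 2*z
Step 2: Apply d again to each 2-form coefficient. The only possible 3-form in R^3 is dx ∧ dy ∧ dz, with coefficient
  ∂(coeff of dy∧dz)/∂x - ∂(coeff of dx∧dz)/∂y + ∂(coeff of dx∧dy)/∂z
  = ∂/∂x (-5*x + 2*z) - ∂/∂y (0) + ∂/∂z (5*z + 2).
Each of these terms simplifies to sums of mixed partials that cancel in pairs. The result is 0 (by equality of mixed partials for smooth functions — Schwarz / Clairaut).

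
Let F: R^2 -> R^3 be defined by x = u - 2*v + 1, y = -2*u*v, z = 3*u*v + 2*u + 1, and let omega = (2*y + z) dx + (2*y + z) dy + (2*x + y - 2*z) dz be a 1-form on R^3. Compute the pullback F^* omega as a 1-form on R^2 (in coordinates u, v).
F^* omega = (-22*u*v^2 - 27*u*v - 2*u - 12*v^2 - 10*v + 1) du + (-22*u^2*v - 10*u^2 - 10*u*v - 6*u - 2) dv

Using F^*(f dg) = (f ∘ F) d(g ∘ F), substitute each coordinate x_i by F_i(u, v) in f_i, and replace dx_i by d F_i = (∂F_i/∂u) du + (∂F_i/∂v) dv.
  For the x component: f_1(F) = -u*v + 2*u + 1; d F_1 = (1) du + (-2) dv
  For the y component: f_2(F) = -u*v + 2*u + 1; d F_2 = (-2*v) du + (-2*u) dv
  For the z component: f_3(F) = -8*u*v - 2*u - 4*v; d F_3 = (3*v + 2) du + (3*u) dv
Combining and collecting du, dv coefficients:
  coeff of du: -22*u*v^2 - 27*u*v - 2*u - 12*v^2 - 10*v + 1
  coeff of dv: -22*u^2*v - 10*u^2 - 10*u*v - 6*u - 2
F^* omega = (-22*u*v^2 - 27*u*v - 2*u - 12*v^2 - 10*v + 1) du + (-22*u^2*v - 10*u^2 - 10*u*v - 6*u - 2) dv.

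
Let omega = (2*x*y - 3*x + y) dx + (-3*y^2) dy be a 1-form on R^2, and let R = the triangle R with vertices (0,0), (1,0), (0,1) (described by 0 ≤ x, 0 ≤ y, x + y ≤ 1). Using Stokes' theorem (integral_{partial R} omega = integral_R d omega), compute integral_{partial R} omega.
integral_(partial R) omega = -5/6

Stokes: integral_partial_R omega = integral_R d omega with d omega = (∂Q/∂x - ∂P/∂y) dx ∧ dy.
  ∂Q/∂x = 0
  ∂P/∂y = 2*x + 1
  integrand = ∂Q/∂x - ∂P/∂y = -2*x - 1.
Integrating over R: integral_0^1 integral_0^{1-x} (-2*x - 1) dy dx = -5/6.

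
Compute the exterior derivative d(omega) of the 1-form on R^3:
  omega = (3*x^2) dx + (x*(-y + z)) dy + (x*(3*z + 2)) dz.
d(omega) = (-y + z) dx ∧ dy + (3*z + 2) dx ∧ dz + (-x) dy ∧ dz

For a 1-form omega = sum_i f_i dx_i, the exterior derivative is
  d(omega) = sum_{i < j} (∂f_j/∂x_i - ∂f_i/∂x_j) dx_i ∧ dx_j.
  coefficient of dx ∧ dy: ∂f_2/∂x - ∂f_1/∂y = ∂(x*(-y + z))/∂x - ∂(3*x^2)/∂y = -y + z
  coefficient of dx ∧ dz: ∂f_3/∂x - ∂f_1/∂z = ∂(x*(3*z + 2))/∂x - ∂(3*x^2)/∂z = 3*z + 2
  coefficient of dy ∧ dz: ∂f_3/∂y - ∂f_2/∂z = ∂(x*(3*z + 2))/∂y - ∂(x*(-y + z))/∂z = -x
Assembling: d(omega) = (-y + z) dx ∧ dy + (3*z + 2) dx ∧ dz + (-x) dy ∧ dz.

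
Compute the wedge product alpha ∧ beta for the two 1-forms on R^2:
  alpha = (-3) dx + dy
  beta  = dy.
alpha ∧ beta = (-3) dx ∧ dy

Distribute the wedge, using dx_i ∧ dx_j = -dx_j ∧ dx_i and dx_i ∧ dx_i = 0. For each pair (i, j) with i < j, the coefficient of dx_i ∧ dx_j in alpha ∧ beta is (alpha_i * beta_j - alpha_j * beta_i). Collecting: alpha ∧ beta = (-3) dx ∧ dy.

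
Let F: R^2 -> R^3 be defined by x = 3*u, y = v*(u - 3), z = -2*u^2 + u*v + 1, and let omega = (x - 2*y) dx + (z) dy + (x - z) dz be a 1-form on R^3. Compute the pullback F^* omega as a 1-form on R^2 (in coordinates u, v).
F^* omega = (-8*u^3 + 4*u^2*v - 12*u^2 - 3*u*v + 13*u + 18*v) du + (9*u^2 - 3*u*v - 3) dv

Using F^*(f dg) = (f ∘ F) d(g ∘ F), substitute each coordinate x_i by F_i(u, v) in f_i, and replace dx_i by d F_i = (∂F_i/∂u) du + (∂F_i/∂v) dv.
  For the x component: f_1(F) = -2*u*v + 3*u + 6*v; d F_1 = (3) du + (0) dv
  For the y component: f_2(F) = -2*u^2 + u*v + 1; d F_2 = (v) du + (u - 3) dv
  For the z component: f_3(F) = 2*u^2 - u*v + 3*u - 1; d F_3 = (-4*u + v) du + (u) dv
Combining and collecting du, dv coefficients:
  coeff of du: -8*u^3 + 4*u^2*v - 12*u^2 - 3*u*v + 13*u + 18*v
  coeff of dv: 9*u^2 - 3*u*v - 3
F^* omega = (-8*u^3 + 4*u^2*v - 12*u^2 - 3*u*v + 13*u + 18*v) du + (9*u^2 - 3*u*v - 3) dv.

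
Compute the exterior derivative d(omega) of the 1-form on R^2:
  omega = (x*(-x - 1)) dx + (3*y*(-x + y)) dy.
d(omega) = (-3*y) dx ∧ dy

For a 1-form omega = sum_i f_i dx_i, the exterior derivative is
  d(omega) = sum_{i < j} (∂f_j/∂x_i - ∂f_i/∂x_j) dx_i ∧ dx_j.
  coefficient of dx ∧ dy: ∂f_2/∂x - ∂f_1/∂y = ∂(3*y*(-x + y))/∂x - ∂(x*(-x - 1))/∂y = -3*y
Assembling: d(omega) = (-3*y) dx ∧ dy.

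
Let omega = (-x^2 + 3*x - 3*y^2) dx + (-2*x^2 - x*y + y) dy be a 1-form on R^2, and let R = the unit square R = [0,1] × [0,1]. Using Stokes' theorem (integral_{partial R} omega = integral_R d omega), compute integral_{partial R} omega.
integral_(partial R) omega = 1/2

Stokes: integral_partial_R omega = integral_R d omega with d omega = (∂Q/∂x - ∂P/∂y) dx ∧ dy.
  ∂Q/∂x = -4*x - y
  ∂P/∂y = -6*y
  integrand = ∂Q/∂x - ∂P/∂y = -4*x + 5*y.
Integrating over R: integral_0^1 integral_0^1 (-4*x + 5*y) dx dy = 1/2.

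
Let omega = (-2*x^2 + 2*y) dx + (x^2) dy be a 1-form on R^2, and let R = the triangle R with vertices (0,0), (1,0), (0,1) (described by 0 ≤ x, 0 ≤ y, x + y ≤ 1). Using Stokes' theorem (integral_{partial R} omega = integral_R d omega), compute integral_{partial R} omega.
integral_(partial R) omega = -2/3

Stokes: integral_partial_R omega = integral_R d omega with d omega = (∂Q/∂x - ∂P/∂y) dx ∧ dy.
  ∂Q/∂x = 2*x
  ∂P/∂y = 2
  integrand = ∂Q/∂x - ∂P/∂y = 2*x - 2.
Integrating over R: integral_0^1 integral_0^{1-x} (2*x - 2) dy dx = -2/3.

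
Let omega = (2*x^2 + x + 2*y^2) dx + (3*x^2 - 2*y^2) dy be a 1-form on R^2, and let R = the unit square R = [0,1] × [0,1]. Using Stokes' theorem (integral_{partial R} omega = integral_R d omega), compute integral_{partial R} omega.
integral_(partial R) omega = 1

Stokes: integral_partial_R omega = integral_R d omega with d omega = (∂Q/∂x - ∂P/∂y) dx ∧ dy.
  ∂Q/∂x = 6*x
  ∂P/∂y = 4*y
  integrand = ∂Q/∂x - ∂P/∂y = 6*x - 4*y.
Integrating over R: integral_0^1 integral_0^1 (6*x - 4*y) dx dy = 1.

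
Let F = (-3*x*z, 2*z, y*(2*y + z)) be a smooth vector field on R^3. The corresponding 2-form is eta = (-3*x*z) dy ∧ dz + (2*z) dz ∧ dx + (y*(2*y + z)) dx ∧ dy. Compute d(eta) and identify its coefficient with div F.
d(eta) = (y - 3*z) dx ∧ dy ∧ dz; div F = y - 3*z

For a 2-form in R^3 of the form above, applying d gives a 3-form with coefficient ∂P/∂x + ∂Q/∂y + ∂R/∂z:
  ∂P/∂x = -3*z
  ∂Q/∂y = 0
  ∂R/∂z = y
Sum = y - 3*z, which is exactly div F.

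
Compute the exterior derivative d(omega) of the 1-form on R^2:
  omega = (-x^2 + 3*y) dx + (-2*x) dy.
d(omega) = (-5) dx ∧ dy

For a 1-form omega = sum_i f_i dx_i, the exterior derivative is
  d(omega) = sum_{i < j} (∂f_j/∂x_i - ∂f_i/∂x_j) dx_i ∧ dx_j.
  coefficient of dx ∧ dy: ∂f_2/∂x - ∂f_1/∂y = ∂(-2*x)/∂x - ∂(-x^2 + 3*y)/∂y = -5
Assembling: d(omega) = (-5) dx ∧ dy.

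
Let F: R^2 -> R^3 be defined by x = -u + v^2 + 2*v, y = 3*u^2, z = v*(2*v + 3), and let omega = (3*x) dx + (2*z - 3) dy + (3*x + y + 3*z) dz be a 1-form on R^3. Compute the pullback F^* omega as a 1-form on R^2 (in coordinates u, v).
F^* omega = (24*u*v^2 + 36*u*v - 15*u - 3*v^2 - 6*v) du + (12*u^2*v + 9*u^2 - 18*u*v - 15*u + 42*v^3 + 105*v^2 + 57*v) dv

Using F^*(f dg) = (f ∘ F) d(g ∘ F), substitute each coordinate x_i by F_i(u, v) in f_i, and replace dx_i by d F_i = (∂F_i/∂u) du + (∂F_i/∂v) dv.
  For the x component: f_1(F) = -3*u + 3*v^2 + 6*v; d F_1 = (-1) du + (2*v + 2) dv
  For the y component: f_2(F) = 4*v^2 + 6*v - 3; d F_2 = (6*u) du + (0) dv
  For the z component: f_3(F) = 3*u^2 - 3*u + 9*v^2 + 15*v; d F_3 = (0) du + (4*v + 3) dv
Combining and collecting du, dv coefficients:
  coeff of du: 24*u*v^2 + 36*u*v - 15*u - 3*v^2 - 6*v
  coeff of dv: 12*u^2*v + 9*u^2 - 18*u*v - 15*u + 42*v^3 + 105*v^2 + 57*v
F^* omega = (24*u*v^2 + 36*u*v - 15*u - 3*v^2 - 6*v) du + (12*u^2*v + 9*u^2 - 18*u*v - 15*u + 42*v^3 + 105*v^2 + 57*v) dv.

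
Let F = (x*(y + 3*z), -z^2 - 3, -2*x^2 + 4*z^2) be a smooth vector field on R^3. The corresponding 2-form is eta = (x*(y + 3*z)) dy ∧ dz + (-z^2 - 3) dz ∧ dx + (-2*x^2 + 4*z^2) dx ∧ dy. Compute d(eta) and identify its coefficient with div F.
d(eta) = (y + 11*z) dx ∧ dy ∧ dz; div F = y + 11*z

For a 2-form in R^3 of the form above, applying d gives a 3-form with coefficient ∂P/∂x + ∂Q/∂y + ∂R/∂z:
  ∂P/∂x = y + 3*z
  ∂Q/∂y = 0
  ∂R/∂z = 8*z
Sum = y + 11*z, which is exactly div F.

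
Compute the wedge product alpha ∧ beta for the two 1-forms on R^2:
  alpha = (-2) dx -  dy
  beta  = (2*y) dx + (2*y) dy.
alpha ∧ beta = (-2*y) dx ∧ dy

Distribute the wedge, using dx_i ∧ dx_j = -dx_j ∧ dx_i and dx_i ∧ dx_i = 0. For each pair (i, j) with i < j, the coefficient of dx_i ∧ dx_j in alpha ∧ beta is (alpha_i * beta_j - alpha_j * beta_i). Collecting: alpha ∧ beta = (-2*y) dx ∧ dy.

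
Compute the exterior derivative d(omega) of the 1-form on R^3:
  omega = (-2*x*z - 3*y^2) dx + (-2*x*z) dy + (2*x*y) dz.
d(omega) = (6*y - 2*z) dx ∧ dy + (2*x + 2*y) dx ∧ dz + (4*x) dy ∧ dz

For a 1-form omega = sum_i f_i dx_i, the exterior derivative is
  d(omega) = sum_{i < j} (∂f_j/∂x_i - ∂f_i/∂x_j) dx_i ∧ dx_j.
  coefficient of dx ∧ dy: ∂f_2/∂x - ∂f_1/∂y = ∂(-2*x*z)/∂x - ∂(-2*x*z - 3*y^2)/∂y = 6*y - 2*z
  coefficient of dx ∧ dz: ∂f_3/∂x - ∂f_1/∂z = ∂(2*x*y)/∂x - ∂(-2*x*z - 3*y^2)/∂z = 2*x + 2*y
  coefficient of dy ∧ dz: ∂f_3/∂y - ∂f_2/∂z = ∂(2*x*y)/∂y - ∂(-2*x*z)/∂z = 4*x
Assembling: d(omega) = (6*y - 2*z) dx ∧ dy + (2*x + 2*y) dx ∧ dz + (4*x) dy ∧ dz.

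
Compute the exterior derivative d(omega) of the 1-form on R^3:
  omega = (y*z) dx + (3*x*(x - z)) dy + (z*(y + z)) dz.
d(omega) = (6*x - 4*z) dx ∧ dy + (-y) dx ∧ dz + (3*x + z) dy ∧ dz

For a 1-form omega = sum_i f_i dx_i, the exterior derivative is
  d(omega) = sum_{i < j} (∂f_j/∂x_i - ∂f_i/∂x_j) dx_i ∧ dx_j.
  coefficient of dx ∧ dy: ∂f_2/∂x - ∂f_1/∂y = ∂(3*x*(x - z))/∂x - ∂(y*z)/∂y = 6*x - 4*z
  coefficient of dx ∧ dz: ∂f_3/∂x - ∂f_1/∂z = ∂(z*(y + z))/∂x - ∂(y*z)/∂z = -y
  coefficient of dy ∧ dz: ∂f_3/∂y - ∂f_2/∂z = ∂(z*(y + z))/∂y - ∂(3*x*(x - z))/∂z = 3*x + z
Assembling: d(omega) = (6*x - 4*z) dx ∧ dy + (-y) dx ∧ dz + (3*x + z) dy ∧ dz.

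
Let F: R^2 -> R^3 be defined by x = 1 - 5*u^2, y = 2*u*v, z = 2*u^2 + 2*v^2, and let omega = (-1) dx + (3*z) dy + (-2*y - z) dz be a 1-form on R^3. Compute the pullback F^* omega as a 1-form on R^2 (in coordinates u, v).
F^* omega = (-8*u^3 - 4*u^2*v - 8*u*v^2 + 10*u + 12*v^3) du + (12*u^3 - 8*u^2*v - 4*u*v^2 - 8*v^3) dv

Using F^*(f dg) = (f ∘ F) d(g ∘ F), substitute each coordinate x_i by F_i(u, v) in f_i, and replace dx_i by d F_i = (∂F_i/∂u) du + (∂F_i/∂v) dv.
  For the x component: f_1(F) = -1; d F_1 = (-10*u) du + (0) dv
  For the y component: f_2(F) = 6*u^2 + 6*v^2; d F_2 = (2*v) du + (2*u) dv
  For the z component: f_3(F) = -2*u^2 - 4*u*v - 2*v^2; d F_3 = (4*u) du + (4*v) dv
Combining and collecting du, dv coefficients:
  coeff of du: -8*u^3 - 4*u^2*v - 8*u*v^2 + 10*u + 12*v^3
  coeff of dv: 12*u^3 - 8*u^2*v - 4*u*v^2 - 8*v^3
F^* omega = (-8*u^3 - 4*u^2*v - 8*u*v^2 + 10*u + 12*v^3) du + (12*u^3 - 8*u^2*v - 4*u*v^2 - 8*v^3) dv.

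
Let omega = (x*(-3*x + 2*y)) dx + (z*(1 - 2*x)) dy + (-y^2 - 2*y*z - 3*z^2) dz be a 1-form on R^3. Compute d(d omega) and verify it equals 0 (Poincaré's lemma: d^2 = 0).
d(d omega) = 0

Step 1: d omega = sum_{i<j} (∂f_j/∂x_i - ∂f_i/∂x_j) dx_i ∧ dx_j:
  coeff of dx ∧ dy: -2*x - 2*z
  coeff of dx ∧ dz: 0
  coeff of dy ∧ dz: 2*x - 2*y - 2*z - 1
Step 2: Apply d again to each 2-form coefficient. The only possible 3-form in R^3 is dx ∧ dy ∧ dz, with coefficient
  ∂(coeff of dy∧dz)/∂x - ∂(coeff of dx∧dz)/∂y + ∂(coeff of dx∧dy)/∂z
  = ∂/∂x (2*x - 2*y - 2*z - 1) - ∂/∂y (0) + ∂/∂z (-2*x - 2*z).
Each of these terms simplifies to sums of mixed partials that cancel in pairs. The result is 0 (by equality of mixed partials for smooth functions — Schwarz / Clairaut).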